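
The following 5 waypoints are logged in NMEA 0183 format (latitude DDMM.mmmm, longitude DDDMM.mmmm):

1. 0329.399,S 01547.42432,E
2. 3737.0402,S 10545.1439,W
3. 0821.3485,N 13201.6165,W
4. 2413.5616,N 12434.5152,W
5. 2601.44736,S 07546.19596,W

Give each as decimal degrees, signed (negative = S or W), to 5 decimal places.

1. -3.48998, 15.79041
2. -37.61734, -105.75240
3. 8.35581, -132.02694
4. 24.22603, -124.57525
5. -26.02412, -75.76993

Point 1:
  φ: split at 2 digits → 03° and 29.399′; 3 + 29.399/60 = 3.489983
  hemisphere S, so the sign is −
  Longitude: split at 3 digits → 015° and 47.42432′; 15 + 47.42432/60 = 15.790405
  E → positive
Point 2:
  φ: split at 2 digits → 37° and 37.0402′; 37 + 37.0402/60 = 37.617337
  hemisphere S, so the sign is −
  λ: degrees = first 3 digits = 105, minutes = 45.1439; 105 + 45.1439/60 = 105.752398
  W → negative
Point 3:
  Lat: degrees = first 2 digits = 8, minutes = 21.3485; 8 + 21.3485/60 = 8.355808
  N → positive
  λ: split at 3 digits → 132° and 1.6165′; 132 + 1.6165/60 = 132.026942
  W ⇒ negate
Point 4:
  Latitude: degrees = first 2 digits = 24, minutes = 13.5616; 24 + 13.5616/60 = 24.226027
  N ⇒ keep positive
  Lon: split at 3 digits → 124° and 34.5152′; 124 + 34.5152/60 = 124.575253
  hemisphere W, so the sign is −
Point 5:
  φ: degrees = first 2 digits = 26, minutes = 1.44736; 26 + 1.44736/60 = 26.024123
  S → negative
  λ: split at 3 digits → 075° and 46.19596′; 75 + 46.19596/60 = 75.769933
  W ⇒ negate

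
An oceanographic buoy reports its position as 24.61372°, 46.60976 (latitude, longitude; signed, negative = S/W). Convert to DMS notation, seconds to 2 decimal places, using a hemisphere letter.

24°36′49.39″ N, 46°36′35.14″ E

Lat: whole degrees 24; 36.82320′ → 36′ and 49.3920″
λ: whole degrees 46; 36.58560′ → 36′ and 35.1360″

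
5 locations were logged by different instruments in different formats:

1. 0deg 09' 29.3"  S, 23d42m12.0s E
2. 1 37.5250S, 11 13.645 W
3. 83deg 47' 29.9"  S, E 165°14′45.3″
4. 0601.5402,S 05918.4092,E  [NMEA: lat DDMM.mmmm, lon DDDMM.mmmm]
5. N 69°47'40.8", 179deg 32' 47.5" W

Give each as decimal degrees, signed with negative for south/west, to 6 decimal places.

1. -0.158139, 23.703333
2. -1.625417, -11.227417
3. -83.791639, 165.245917
4. -6.025670, 59.306820
5. 69.794667, -179.546528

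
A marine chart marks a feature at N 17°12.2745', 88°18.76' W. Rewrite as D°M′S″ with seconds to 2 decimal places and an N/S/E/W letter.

φ: fractional minutes 0.27450 × 60 = 16.4700″
Longitude: fractional minutes 0.76000 × 60 = 45.6000″

17°12′16.47″ N, 88°18′45.60″ W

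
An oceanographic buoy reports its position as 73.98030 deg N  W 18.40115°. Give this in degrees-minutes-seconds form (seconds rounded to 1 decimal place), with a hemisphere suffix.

Latitude: whole degrees 73; 58.81800′ → 58′ and 49.080″
λ: 0.401150 × 60 = 24.06900′ → 24′, remainder × 60 = 4.140″

73°58′49.1″ N, 18°24′4.1″ W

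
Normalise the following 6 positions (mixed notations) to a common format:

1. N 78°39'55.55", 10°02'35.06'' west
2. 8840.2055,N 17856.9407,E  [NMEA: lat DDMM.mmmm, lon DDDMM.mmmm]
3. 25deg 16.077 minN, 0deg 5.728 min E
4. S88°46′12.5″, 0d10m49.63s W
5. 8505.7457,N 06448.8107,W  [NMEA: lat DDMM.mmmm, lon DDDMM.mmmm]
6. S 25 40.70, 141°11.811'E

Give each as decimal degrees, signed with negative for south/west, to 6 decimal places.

Point 1:
  φ: 39′ + 55.55″ = 39.92583′; 78 + 39.92583/60 = 78.6654306
  N → positive
  Lon: 10° + 2/60 + 35.06/3600 = 10 + 0.033333 + 0.009739 = 10.0430722
  W → negative
Point 2:
  Latitude: degrees = first 2 digits = 88, minutes = 40.2055; 88 + 40.2055/60 = 88.6700917
  N ⇒ keep positive
  λ: split at 3 digits → 178° and 56.9407′; 178 + 56.9407/60 = 178.9490117
  E ⇒ keep positive
Point 3:
  Latitude: 25 + 16.077/60 = 25.2679500
  N ⇒ keep positive
  Lon: 5.728′ = 0.095467°; total 0.0954667
  E ⇒ keep positive
Point 4:
  Latitude: 46′ + 12.5″ = 46.20833′; 88 + 46.20833/60 = 88.7701389
  hemisphere S, so the sign is −
  Longitude: 0° + 10/60 + 49.63/3600 = 0 + 0.166667 + 0.013786 = 0.1804528
  W → negative
Point 5:
  Lat: split at 2 digits → 85° and 5.7457′; 85 + 5.7457/60 = 85.0957617
  N ⇒ keep positive
  Lon: split at 3 digits → 064° and 48.8107′; 64 + 48.8107/60 = 64.8135117
  hemisphere W, so the sign is −
Point 6:
  Lat: 25 + 40.7/60 = 25.6783333
  hemisphere S, so the sign is −
  Longitude: 11.811′ = 0.196850°; total 141.1968500
  E ⇒ keep positive

1. 78.665431, -10.043072
2. 88.670092, 178.949012
3. 25.267950, 0.095467
4. -88.770139, -0.180453
5. 85.095762, -64.813512
6. -25.678333, 141.196850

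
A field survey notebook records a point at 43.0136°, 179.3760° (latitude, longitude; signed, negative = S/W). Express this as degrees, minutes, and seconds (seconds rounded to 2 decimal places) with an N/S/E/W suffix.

43°00′48.96″ N, 179°22′33.60″ E

φ: 0.013600 × 60 = 0.81600′ → 0′, remainder × 60 = 48.9600″
Lon: 0.376000° → 22.56000′; 0.56000 × 60 = 33.6000″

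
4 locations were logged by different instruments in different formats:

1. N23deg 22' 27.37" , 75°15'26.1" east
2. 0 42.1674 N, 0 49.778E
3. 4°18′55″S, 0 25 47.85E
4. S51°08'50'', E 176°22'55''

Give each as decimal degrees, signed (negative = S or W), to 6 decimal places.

Point 1:
  Latitude: 22′ + 27.37″ = 22.45617′; 23 + 22.45617/60 = 23.3742694
  N ⇒ keep positive
  λ: 75° + 15/60 + 26.1/3600 = 75 + 0.250000 + 0.007250 = 75.2572500
  E ⇒ keep positive
Point 2:
  Latitude: 42.1674′ = 0.702790°; total 0.7027900
  N → positive
  Lon: 0 + 49.778/60 = 0.8296333
  E ⇒ keep positive
Point 3:
  Latitude: 4° + 18/60 + 55/3600 = 4 + 0.300000 + 0.015278 = 4.3152778
  hemisphere S, so the sign is −
  λ: 25′ + 47.85″ = 25.79750′; 0 + 25.79750/60 = 0.4299583
  E → positive
Point 4:
  Latitude: 51 + 8/60 + 50/3600 = 51.1472222
  hemisphere S, so the sign is −
  Lon: 22′ + 55″ = 22.91667′; 176 + 22.91667/60 = 176.3819444
  E → positive

1. 23.374269, 75.257250
2. 0.702790, 0.829633
3. -4.315278, 0.429958
4. -51.147222, 176.381944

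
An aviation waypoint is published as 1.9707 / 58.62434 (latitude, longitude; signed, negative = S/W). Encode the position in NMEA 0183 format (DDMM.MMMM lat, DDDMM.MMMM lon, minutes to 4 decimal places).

0158.2420,N / 05837.4604,E

Latitude: 1° + 0.970700 × 60 = 1° 58.242000′
Longitude: fractional part 0.624340 → 37.460400 minutes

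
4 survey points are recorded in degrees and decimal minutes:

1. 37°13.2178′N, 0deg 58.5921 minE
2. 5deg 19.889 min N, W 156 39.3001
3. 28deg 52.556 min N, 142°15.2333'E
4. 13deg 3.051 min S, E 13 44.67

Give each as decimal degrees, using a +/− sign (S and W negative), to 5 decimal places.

1. 37.22030, 0.97654
2. 5.33148, -156.65500
3. 28.87593, 142.25389
4. -13.05085, 13.74450

Point 1:
  φ: 37 + 13.2178/60 = 37.220297
  N → positive
  Longitude: 58.5921′ = 0.976535°; total 0.976535
  E ⇒ keep positive
Point 2:
  φ: 19.889′ = 0.331483°; total 5.331483
  N ⇒ keep positive
  Lon: 156 + 39.3001/60 = 156.655002
  hemisphere W, so the sign is −
Point 3:
  Lat: 52.556′ = 0.875933°; total 28.875933
  N ⇒ keep positive
  Longitude: 142 + 15.2333/60 = 142.253888
  E → positive
Point 4:
  φ: 13 + 3.051/60 = 13.050850
  S ⇒ negate
  Lon: 13 + 44.67/60 = 13.744500
  E ⇒ keep positive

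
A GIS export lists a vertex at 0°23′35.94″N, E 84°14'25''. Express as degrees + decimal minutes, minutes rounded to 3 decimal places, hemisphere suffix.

0° 23.599′ N, 84° 14.417′ E

Latitude: 23 + 35.94/60 = 23.59900′
Longitude: 14 + 25/60 = 14.41667′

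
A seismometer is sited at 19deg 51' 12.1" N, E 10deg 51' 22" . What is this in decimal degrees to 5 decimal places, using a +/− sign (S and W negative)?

19.85336, 10.85611

φ: 51′ + 12.1″ = 51.20167′; 19 + 51.20167/60 = 19.853361
N ⇒ keep positive
Longitude: 51′ + 22″ = 51.36667′; 10 + 51.36667/60 = 10.856111
E ⇒ keep positive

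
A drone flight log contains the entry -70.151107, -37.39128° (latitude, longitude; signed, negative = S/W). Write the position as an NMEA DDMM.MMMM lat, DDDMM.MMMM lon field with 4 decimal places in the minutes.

Latitude is negative → S; |value| = 70.151107
Lat: fractional part 0.151107 → 9.066420 minutes
Longitude is negative → W; |value| = 37.391280
λ: 37° + 0.391280 × 60 = 37° 23.476800′

7009.0664,S / 03723.4768,W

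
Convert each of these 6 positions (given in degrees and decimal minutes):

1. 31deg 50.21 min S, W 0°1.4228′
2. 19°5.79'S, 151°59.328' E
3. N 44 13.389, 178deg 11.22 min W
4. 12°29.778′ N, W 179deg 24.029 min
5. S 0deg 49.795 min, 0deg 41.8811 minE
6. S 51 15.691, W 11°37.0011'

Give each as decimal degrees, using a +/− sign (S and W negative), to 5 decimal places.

1. -31.83683, -0.02371
2. -19.09650, 151.98880
3. 44.22315, -178.18700
4. 12.49630, -179.40048
5. -0.82992, 0.69802
6. -51.26152, -11.61669

Point 1:
  φ: 31 + 50.21/60 = 31.836833
  S → negative
  Lon: 1.4228′ = 0.023713°; total 0.023713
  W → negative
Point 2:
  Lat: 5.79′ = 0.096500°; total 19.096500
  S → negative
  Longitude: 59.328′ = 0.988800°; total 151.988800
  E ⇒ keep positive
Point 3:
  Lat: 13.389′ = 0.223150°; total 44.223150
  N ⇒ keep positive
  Longitude: 11.22′ = 0.187000°; total 178.187000
  W → negative
Point 4:
  φ: 12 + 29.778/60 = 12.496300
  N → positive
  Lon: 24.029′ = 0.400483°; total 179.400483
  hemisphere W, so the sign is −
Point 5:
  φ: 0 + 49.795/60 = 0.829917
  hemisphere S, so the sign is −
  Lon: 41.8811′ = 0.698018°; total 0.698018
  E ⇒ keep positive
Point 6:
  Lat: 51 + 15.691/60 = 51.261517
  S → negative
  Longitude: 11 + 37.0011/60 = 11.616685
  hemisphere W, so the sign is −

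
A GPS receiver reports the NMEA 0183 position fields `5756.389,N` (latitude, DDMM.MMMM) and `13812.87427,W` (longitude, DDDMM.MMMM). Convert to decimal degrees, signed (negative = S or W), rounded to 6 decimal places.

57.939817, -138.214571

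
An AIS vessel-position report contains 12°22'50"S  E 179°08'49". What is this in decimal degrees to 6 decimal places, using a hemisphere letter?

φ: 12° + 22/60 + 50/3600 = 12 + 0.366667 + 0.013889 = 12.3805556
Longitude: 179 + 8/60 + 49/3600 = 179.1469444

12.380556° S, 179.146944° E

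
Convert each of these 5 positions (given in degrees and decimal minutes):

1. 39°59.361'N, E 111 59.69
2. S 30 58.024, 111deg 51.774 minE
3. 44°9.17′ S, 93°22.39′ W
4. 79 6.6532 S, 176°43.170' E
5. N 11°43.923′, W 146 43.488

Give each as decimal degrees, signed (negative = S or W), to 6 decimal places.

Point 1:
  Latitude: 59.361′ = 0.989350°; total 39.9893500
  N ⇒ keep positive
  Lon: 59.69′ = 0.994833°; total 111.9948333
  E ⇒ keep positive
Point 2:
  Latitude: 30 + 58.024/60 = 30.9670667
  S ⇒ negate
  λ: 51.774′ = 0.862900°; total 111.8629000
  E → positive
Point 3:
  φ: 9.17′ = 0.152833°; total 44.1528333
  S → negative
  Longitude: 22.39′ = 0.373167°; total 93.3731667
  W → negative
Point 4:
  Latitude: 79 + 6.6532/60 = 79.1108867
  hemisphere S, so the sign is −
  λ: 43.17′ = 0.719500°; total 176.7195000
  E → positive
Point 5:
  Latitude: 11 + 43.923/60 = 11.7320500
  N ⇒ keep positive
  Lon: 146 + 43.488/60 = 146.7248000
  W ⇒ negate

1. 39.989350, 111.994833
2. -30.967067, 111.862900
3. -44.152833, -93.373167
4. -79.110887, 176.719500
5. 11.732050, -146.724800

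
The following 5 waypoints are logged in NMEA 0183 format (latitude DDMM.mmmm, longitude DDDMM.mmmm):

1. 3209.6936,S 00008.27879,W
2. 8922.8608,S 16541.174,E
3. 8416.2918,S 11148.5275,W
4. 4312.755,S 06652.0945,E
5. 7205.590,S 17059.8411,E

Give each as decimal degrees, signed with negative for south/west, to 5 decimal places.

Point 1:
  Lat: degrees = first 2 digits = 32, minutes = 9.6936; 32 + 9.6936/60 = 32.161560
  S → negative
  Longitude: degrees = first 3 digits = 0, minutes = 8.27879; 0 + 8.27879/60 = 0.137980
  W ⇒ negate
Point 2:
  φ: split at 2 digits → 89° and 22.8608′; 89 + 22.8608/60 = 89.381013
  S → negative
  λ: split at 3 digits → 165° and 41.174′; 165 + 41.174/60 = 165.686233
  E ⇒ keep positive
Point 3:
  φ: split at 2 digits → 84° and 16.2918′; 84 + 16.2918/60 = 84.271530
  hemisphere S, so the sign is −
  Longitude: degrees = first 3 digits = 111, minutes = 48.5275; 111 + 48.5275/60 = 111.808792
  hemisphere W, so the sign is −
Point 4:
  Lat: degrees = first 2 digits = 43, minutes = 12.755; 43 + 12.755/60 = 43.212583
  S ⇒ negate
  Longitude: degrees = first 3 digits = 66, minutes = 52.0945; 66 + 52.0945/60 = 66.868242
  E → positive
Point 5:
  φ: degrees = first 2 digits = 72, minutes = 5.59; 72 + 5.59/60 = 72.093167
  S ⇒ negate
  Longitude: degrees = first 3 digits = 170, minutes = 59.8411; 170 + 59.8411/60 = 170.997352
  E → positive

1. -32.16156, -0.13798
2. -89.38101, 165.68623
3. -84.27153, -111.80879
4. -43.21258, 66.86824
5. -72.09317, 170.99735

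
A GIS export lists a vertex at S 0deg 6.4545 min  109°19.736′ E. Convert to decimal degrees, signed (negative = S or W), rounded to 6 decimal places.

-0.107575, 109.328933

φ: 6.4545′ = 0.107575°; total 0.1075750
S ⇒ negate
λ: 19.736′ = 0.328933°; total 109.3289333
E → positive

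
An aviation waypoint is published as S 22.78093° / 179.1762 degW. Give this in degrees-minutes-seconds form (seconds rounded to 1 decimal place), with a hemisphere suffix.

φ: 0.780930° → 46.85580′; 0.85580 × 60 = 51.348″
Longitude: whole degrees 179; 10.57200′ → 10′ and 34.320″

22°46′51.3″ S, 179°10′34.3″ W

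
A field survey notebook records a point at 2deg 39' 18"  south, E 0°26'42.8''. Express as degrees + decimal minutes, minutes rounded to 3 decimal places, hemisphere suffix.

2° 39.300′ S, 0° 26.713′ E

Lat: seconds/60 = 0.30000; minutes = 39 + 0.30000 = 39.30000
Lon: 26 + 42.8/60 = 26.71333′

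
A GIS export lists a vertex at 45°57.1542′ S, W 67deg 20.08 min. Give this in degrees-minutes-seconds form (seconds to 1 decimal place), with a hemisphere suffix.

φ: fractional minutes 0.15420 × 60 = 9.252″
Longitude: 20.08000′ → 20′ and 0.08000 × 60 = 4.800″

45°57′9.3″ S, 67°20′4.8″ W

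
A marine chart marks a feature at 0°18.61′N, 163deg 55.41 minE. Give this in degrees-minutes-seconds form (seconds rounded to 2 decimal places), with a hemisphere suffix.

Lat: fractional minutes 0.61000 × 60 = 36.6000″
Lon: 55.41000′ → 55′ and 0.41000 × 60 = 24.6000″

0°18′36.60″ N, 163°55′24.60″ E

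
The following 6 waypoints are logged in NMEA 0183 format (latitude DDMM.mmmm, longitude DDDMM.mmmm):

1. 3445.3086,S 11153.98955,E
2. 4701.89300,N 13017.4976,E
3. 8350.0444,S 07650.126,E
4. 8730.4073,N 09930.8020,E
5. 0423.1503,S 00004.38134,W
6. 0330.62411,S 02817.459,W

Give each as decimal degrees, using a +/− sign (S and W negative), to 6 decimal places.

Point 1:
  φ: split at 2 digits → 34° and 45.3086′; 34 + 45.3086/60 = 34.7551433
  S → negative
  λ: split at 3 digits → 111° and 53.98955′; 111 + 53.98955/60 = 111.8998258
  E → positive
Point 2:
  Lat: split at 2 digits → 47° and 1.893′; 47 + 1.893/60 = 47.0315500
  N ⇒ keep positive
  Lon: split at 3 digits → 130° and 17.4976′; 130 + 17.4976/60 = 130.2916267
  E → positive
Point 3:
  Latitude: degrees = first 2 digits = 83, minutes = 50.0444; 83 + 50.0444/60 = 83.8340733
  S ⇒ negate
  Longitude: degrees = first 3 digits = 76, minutes = 50.126; 76 + 50.126/60 = 76.8354333
  E ⇒ keep positive
Point 4:
  Lat: degrees = first 2 digits = 87, minutes = 30.4073; 87 + 30.4073/60 = 87.5067883
  N ⇒ keep positive
  Longitude: split at 3 digits → 099° and 30.802′; 99 + 30.802/60 = 99.5133667
  E ⇒ keep positive
Point 5:
  Latitude: split at 2 digits → 04° and 23.1503′; 4 + 23.1503/60 = 4.3858383
  hemisphere S, so the sign is −
  λ: degrees = first 3 digits = 0, minutes = 4.38134; 0 + 4.38134/60 = 0.0730223
  W → negative
Point 6:
  Lat: split at 2 digits → 03° and 30.62411′; 3 + 30.62411/60 = 3.5104018
  hemisphere S, so the sign is −
  Lon: split at 3 digits → 028° and 17.459′; 28 + 17.459/60 = 28.2909833
  hemisphere W, so the sign is −

1. -34.755143, 111.899826
2. 47.031550, 130.291627
3. -83.834073, 76.835433
4. 87.506788, 99.513367
5. -4.385838, -0.073022
6. -3.510402, -28.290983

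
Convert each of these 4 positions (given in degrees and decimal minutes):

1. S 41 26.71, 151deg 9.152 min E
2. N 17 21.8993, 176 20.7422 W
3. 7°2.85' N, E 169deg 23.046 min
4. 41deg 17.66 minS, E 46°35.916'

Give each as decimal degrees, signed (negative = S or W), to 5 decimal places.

1. -41.44517, 151.15253
2. 17.36499, -176.34570
3. 7.04750, 169.38410
4. -41.29433, 46.59860

Point 1:
  Latitude: 26.71′ = 0.445167°; total 41.445167
  S ⇒ negate
  Longitude: 151 + 9.152/60 = 151.152533
  E → positive
Point 2:
  Latitude: 17 + 21.8993/60 = 17.364988
  N ⇒ keep positive
  λ: 176 + 20.7422/60 = 176.345703
  hemisphere W, so the sign is −
Point 3:
  Latitude: 7 + 2.85/60 = 7.047500
  N ⇒ keep positive
  Longitude: 23.046′ = 0.384100°; total 169.384100
  E ⇒ keep positive
Point 4:
  Lat: 41 + 17.66/60 = 41.294333
  hemisphere S, so the sign is −
  Lon: 35.916′ = 0.598600°; total 46.598600
  E → positive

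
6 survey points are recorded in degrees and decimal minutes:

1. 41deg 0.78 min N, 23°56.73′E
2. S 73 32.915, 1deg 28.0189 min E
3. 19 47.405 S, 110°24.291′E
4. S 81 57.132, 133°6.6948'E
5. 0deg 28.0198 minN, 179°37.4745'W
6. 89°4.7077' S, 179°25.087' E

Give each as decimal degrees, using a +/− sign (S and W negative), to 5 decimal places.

1. 41.01300, 23.94550
2. -73.54858, 1.46698
3. -19.79008, 110.40485
4. -81.95220, 133.11158
5. 0.46700, -179.62458
6. -89.07846, 179.41812

Point 1:
  φ: 41 + 0.78/60 = 41.013000
  N ⇒ keep positive
  Longitude: 56.73′ = 0.945500°; total 23.945500
  E → positive
Point 2:
  φ: 73 + 32.915/60 = 73.548583
  S ⇒ negate
  Longitude: 1 + 28.0189/60 = 1.466982
  E → positive
Point 3:
  φ: 19 + 47.405/60 = 19.790083
  hemisphere S, so the sign is −
  λ: 24.291′ = 0.404850°; total 110.404850
  E → positive
Point 4:
  Latitude: 57.132′ = 0.952200°; total 81.952200
  S → negative
  Lon: 133 + 6.6948/60 = 133.111580
  E → positive
Point 5:
  Lat: 28.0198′ = 0.466997°; total 0.466997
  N ⇒ keep positive
  λ: 179 + 37.4745/60 = 179.624575
  W → negative
Point 6:
  Lat: 89 + 4.7077/60 = 89.078462
  S → negative
  Longitude: 25.087′ = 0.418117°; total 179.418117
  E ⇒ keep positive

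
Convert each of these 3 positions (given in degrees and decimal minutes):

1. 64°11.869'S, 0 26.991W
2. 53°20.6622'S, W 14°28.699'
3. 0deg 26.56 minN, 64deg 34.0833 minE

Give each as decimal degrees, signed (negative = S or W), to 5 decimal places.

1. -64.19782, -0.44985
2. -53.34437, -14.47832
3. 0.44267, 64.56806

Point 1:
  Latitude: 64 + 11.869/60 = 64.197817
  hemisphere S, so the sign is −
  λ: 0 + 26.991/60 = 0.449850
  W ⇒ negate
Point 2:
  Lat: 53 + 20.6622/60 = 53.344370
  S ⇒ negate
  Longitude: 28.699′ = 0.478317°; total 14.478317
  W → negative
Point 3:
  Lat: 26.56′ = 0.442667°; total 0.442667
  N → positive
  λ: 34.0833′ = 0.568055°; total 64.568055
  E ⇒ keep positive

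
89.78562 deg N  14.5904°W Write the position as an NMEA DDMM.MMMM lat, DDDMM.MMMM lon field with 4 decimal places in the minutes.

8947.1372,N / 01435.4240,W

Latitude: 89° + 0.785620 × 60 = 89° 47.137200′
λ: 14° + 0.590400 × 60 = 14° 35.424000′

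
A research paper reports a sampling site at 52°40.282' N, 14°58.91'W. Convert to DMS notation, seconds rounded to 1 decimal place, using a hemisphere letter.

Latitude: 40.28200′ → 40′ and 0.28200 × 60 = 16.920″
Longitude: fractional minutes 0.91000 × 60 = 54.600″

52°40′16.9″ N, 14°58′54.6″ W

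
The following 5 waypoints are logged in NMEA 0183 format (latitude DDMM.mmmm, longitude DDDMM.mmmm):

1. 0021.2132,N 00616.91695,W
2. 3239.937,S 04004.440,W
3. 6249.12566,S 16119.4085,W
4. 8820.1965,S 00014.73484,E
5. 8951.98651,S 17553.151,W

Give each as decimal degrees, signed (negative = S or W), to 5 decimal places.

1. 0.35355, -6.28195
2. -32.66562, -40.07400
3. -62.81876, -161.32348
4. -88.33661, 0.24558
5. -89.86644, -175.88585

Point 1:
  φ: degrees = first 2 digits = 0, minutes = 21.2132; 0 + 21.2132/60 = 0.353553
  N ⇒ keep positive
  Lon: degrees = first 3 digits = 6, minutes = 16.91695; 6 + 16.91695/60 = 6.281949
  W → negative
Point 2:
  Latitude: split at 2 digits → 32° and 39.937′; 32 + 39.937/60 = 32.665617
  hemisphere S, so the sign is −
  λ: split at 3 digits → 040° and 4.44′; 40 + 4.44/60 = 40.074000
  W ⇒ negate
Point 3:
  φ: split at 2 digits → 62° and 49.12566′; 62 + 49.12566/60 = 62.818761
  S ⇒ negate
  λ: degrees = first 3 digits = 161, minutes = 19.4085; 161 + 19.4085/60 = 161.323475
  W → negative
Point 4:
  φ: split at 2 digits → 88° and 20.1965′; 88 + 20.1965/60 = 88.336608
  hemisphere S, so the sign is −
  λ: degrees = first 3 digits = 0, minutes = 14.73484; 0 + 14.73484/60 = 0.245581
  E ⇒ keep positive
Point 5:
  Lat: split at 2 digits → 89° and 51.98651′; 89 + 51.98651/60 = 89.866442
  hemisphere S, so the sign is −
  Lon: degrees = first 3 digits = 175, minutes = 53.151; 175 + 53.151/60 = 175.885850
  W → negative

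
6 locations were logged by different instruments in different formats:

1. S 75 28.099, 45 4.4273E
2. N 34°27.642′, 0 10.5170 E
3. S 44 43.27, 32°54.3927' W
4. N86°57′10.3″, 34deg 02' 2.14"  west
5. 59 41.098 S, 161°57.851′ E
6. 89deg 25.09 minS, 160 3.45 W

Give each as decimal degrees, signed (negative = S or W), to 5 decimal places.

1. -75.46832, 45.07379
2. 34.46070, 0.17528
3. -44.72117, -32.90655
4. 86.95286, -34.03393
5. -59.68497, 161.96418
6. -89.41817, -160.05750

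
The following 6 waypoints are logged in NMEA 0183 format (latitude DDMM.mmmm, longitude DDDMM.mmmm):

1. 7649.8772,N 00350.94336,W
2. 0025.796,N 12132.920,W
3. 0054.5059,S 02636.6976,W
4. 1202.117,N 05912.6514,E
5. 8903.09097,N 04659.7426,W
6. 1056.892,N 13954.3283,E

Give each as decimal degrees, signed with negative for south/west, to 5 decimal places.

1. 76.83129, -3.84906
2. 0.42993, -121.54867
3. -0.90843, -26.61163
4. 12.03528, 59.21086
5. 89.05152, -46.99571
6. 10.94820, 139.90547

Point 1:
  φ: split at 2 digits → 76° and 49.8772′; 76 + 49.8772/60 = 76.831287
  N ⇒ keep positive
  λ: degrees = first 3 digits = 3, minutes = 50.94336; 3 + 50.94336/60 = 3.849056
  hemisphere W, so the sign is −
Point 2:
  φ: degrees = first 2 digits = 0, minutes = 25.796; 0 + 25.796/60 = 0.429933
  N → positive
  λ: degrees = first 3 digits = 121, minutes = 32.92; 121 + 32.92/60 = 121.548667
  hemisphere W, so the sign is −
Point 3:
  Latitude: split at 2 digits → 00° and 54.5059′; 0 + 54.5059/60 = 0.908432
  hemisphere S, so the sign is −
  λ: degrees = first 3 digits = 26, minutes = 36.6976; 26 + 36.6976/60 = 26.611627
  W ⇒ negate
Point 4:
  Latitude: degrees = first 2 digits = 12, minutes = 2.117; 12 + 2.117/60 = 12.035283
  N → positive
  Longitude: split at 3 digits → 059° and 12.6514′; 59 + 12.6514/60 = 59.210857
  E → positive
Point 5:
  Lat: split at 2 digits → 89° and 3.09097′; 89 + 3.09097/60 = 89.051516
  N ⇒ keep positive
  λ: degrees = first 3 digits = 46, minutes = 59.7426; 46 + 59.7426/60 = 46.995710
  hemisphere W, so the sign is −
Point 6:
  φ: degrees = first 2 digits = 10, minutes = 56.892; 10 + 56.892/60 = 10.948200
  N → positive
  Longitude: degrees = first 3 digits = 139, minutes = 54.3283; 139 + 54.3283/60 = 139.905472
  E → positive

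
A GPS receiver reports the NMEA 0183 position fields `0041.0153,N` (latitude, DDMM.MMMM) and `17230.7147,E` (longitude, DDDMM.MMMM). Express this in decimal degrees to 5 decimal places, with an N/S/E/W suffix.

Lat: split at 2 digits → 00° and 41.0153′; 0 + 41.0153/60 = 0.683588
Lon: degrees = first 3 digits = 172, minutes = 30.7147; 172 + 30.7147/60 = 172.511912

0.68359° N, 172.51191° E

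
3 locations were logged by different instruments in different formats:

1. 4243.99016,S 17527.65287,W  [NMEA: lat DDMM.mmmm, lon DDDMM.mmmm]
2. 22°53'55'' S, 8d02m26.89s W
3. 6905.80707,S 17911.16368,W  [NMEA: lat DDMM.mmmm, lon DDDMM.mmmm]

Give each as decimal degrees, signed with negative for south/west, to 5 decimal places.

1. -42.73317, -175.46088
2. -22.89861, -8.04080
3. -69.09678, -179.18606

Point 1:
  Lat: split at 2 digits → 42° and 43.99016′; 42 + 43.99016/60 = 42.733169
  hemisphere S, so the sign is −
  Longitude: split at 3 digits → 175° and 27.65287′; 175 + 27.65287/60 = 175.460881
  W → negative
Point 2:
  Latitude: 22° + 53/60 + 55/3600 = 22 + 0.883333 + 0.015278 = 22.898611
  S ⇒ negate
  Longitude: 8 + 2/60 + 26.89/3600 = 8.040803
  W ⇒ negate
Point 3:
  Latitude: degrees = first 2 digits = 69, minutes = 5.80707; 69 + 5.80707/60 = 69.096785
  hemisphere S, so the sign is −
  Longitude: degrees = first 3 digits = 179, minutes = 11.16368; 179 + 11.16368/60 = 179.186061
  hemisphere W, so the sign is −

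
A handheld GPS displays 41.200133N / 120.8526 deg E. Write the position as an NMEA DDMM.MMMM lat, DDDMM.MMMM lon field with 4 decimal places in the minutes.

4112.0080,N / 12051.1560,E

Lat: fractional part 0.200133 → 12.007980 minutes
λ: 120° + 0.852600 × 60 = 120° 51.156000′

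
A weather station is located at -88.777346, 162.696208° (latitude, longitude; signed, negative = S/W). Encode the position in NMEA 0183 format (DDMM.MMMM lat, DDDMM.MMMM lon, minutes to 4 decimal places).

8846.6408,S / 16241.7725,E

Latitude is negative → S; |value| = 88.777346
Latitude: minutes = (88.777346 − 88) × 60 = 46.640760
Longitude: 162° + 0.696208 × 60 = 162° 41.772480′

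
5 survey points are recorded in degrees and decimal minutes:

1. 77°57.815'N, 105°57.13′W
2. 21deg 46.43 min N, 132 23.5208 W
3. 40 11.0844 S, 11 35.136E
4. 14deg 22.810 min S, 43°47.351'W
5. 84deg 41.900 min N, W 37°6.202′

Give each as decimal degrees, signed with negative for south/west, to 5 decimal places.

Point 1:
  φ: 57.815′ = 0.963583°; total 77.963583
  N → positive
  λ: 105 + 57.13/60 = 105.952167
  hemisphere W, so the sign is −
Point 2:
  φ: 21 + 46.43/60 = 21.773833
  N ⇒ keep positive
  Lon: 23.5208′ = 0.392013°; total 132.392013
  W → negative
Point 3:
  Lat: 11.0844′ = 0.184740°; total 40.184740
  S → negative
  Longitude: 35.136′ = 0.585600°; total 11.585600
  E → positive
Point 4:
  Latitude: 22.81′ = 0.380167°; total 14.380167
  S → negative
  Longitude: 43 + 47.351/60 = 43.789183
  W ⇒ negate
Point 5:
  Latitude: 84 + 41.9/60 = 84.698333
  N ⇒ keep positive
  λ: 6.202′ = 0.103367°; total 37.103367
  hemisphere W, so the sign is −

1. 77.96358, -105.95217
2. 21.77383, -132.39201
3. -40.18474, 11.58560
4. -14.38017, -43.78918
5. 84.69833, -37.10337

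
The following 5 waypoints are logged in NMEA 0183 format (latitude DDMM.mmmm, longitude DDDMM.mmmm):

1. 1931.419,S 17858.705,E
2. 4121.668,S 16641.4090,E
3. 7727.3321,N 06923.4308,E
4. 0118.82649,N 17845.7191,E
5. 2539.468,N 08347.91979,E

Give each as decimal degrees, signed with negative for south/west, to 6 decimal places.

1. -19.523650, 178.978417
2. -41.361133, 166.690150
3. 77.455535, 69.390513
4. 1.313775, 178.761985
5. 25.657800, 83.798663

Point 1:
  Lat: split at 2 digits → 19° and 31.419′; 19 + 31.419/60 = 19.5236500
  S ⇒ negate
  Longitude: split at 3 digits → 178° and 58.705′; 178 + 58.705/60 = 178.9784167
  E → positive
Point 2:
  Lat: split at 2 digits → 41° and 21.668′; 41 + 21.668/60 = 41.3611333
  hemisphere S, so the sign is −
  Longitude: split at 3 digits → 166° and 41.409′; 166 + 41.409/60 = 166.6901500
  E ⇒ keep positive
Point 3:
  Lat: degrees = first 2 digits = 77, minutes = 27.3321; 77 + 27.3321/60 = 77.4555350
  N → positive
  Lon: split at 3 digits → 069° and 23.4308′; 69 + 23.4308/60 = 69.3905133
  E → positive
Point 4:
  Latitude: split at 2 digits → 01° and 18.82649′; 1 + 18.82649/60 = 1.3137748
  N ⇒ keep positive
  Lon: split at 3 digits → 178° and 45.7191′; 178 + 45.7191/60 = 178.7619850
  E → positive
Point 5:
  Latitude: degrees = first 2 digits = 25, minutes = 39.468; 25 + 39.468/60 = 25.6578000
  N → positive
  λ: degrees = first 3 digits = 83, minutes = 47.91979; 83 + 47.91979/60 = 83.7986632
  E ⇒ keep positive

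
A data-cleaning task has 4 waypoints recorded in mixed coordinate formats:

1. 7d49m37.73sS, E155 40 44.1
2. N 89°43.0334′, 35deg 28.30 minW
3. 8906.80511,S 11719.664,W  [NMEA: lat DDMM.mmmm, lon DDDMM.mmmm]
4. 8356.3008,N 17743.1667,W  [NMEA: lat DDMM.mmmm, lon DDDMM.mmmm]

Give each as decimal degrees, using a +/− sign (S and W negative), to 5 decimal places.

Point 1:
  φ: 7 + 49/60 + 37.73/3600 = 7.827147
  S ⇒ negate
  Lon: 155° + 40/60 + 44.1/3600 = 155 + 0.666667 + 0.012250 = 155.678917
  E → positive
Point 2:
  Lat: 43.0334′ = 0.717223°; total 89.717223
  N → positive
  Lon: 28.3′ = 0.471667°; total 35.471667
  W → negative
Point 3:
  Latitude: degrees = first 2 digits = 89, minutes = 6.80511; 89 + 6.80511/60 = 89.113419
  hemisphere S, so the sign is −
  λ: degrees = first 3 digits = 117, minutes = 19.664; 117 + 19.664/60 = 117.327733
  W ⇒ negate
Point 4:
  Latitude: split at 2 digits → 83° and 56.3008′; 83 + 56.3008/60 = 83.938347
  N ⇒ keep positive
  Lon: degrees = first 3 digits = 177, minutes = 43.1667; 177 + 43.1667/60 = 177.719445
  hemisphere W, so the sign is −

1. -7.82715, 155.67892
2. 89.71722, -35.47167
3. -89.11342, -117.32773
4. 83.93835, -177.71945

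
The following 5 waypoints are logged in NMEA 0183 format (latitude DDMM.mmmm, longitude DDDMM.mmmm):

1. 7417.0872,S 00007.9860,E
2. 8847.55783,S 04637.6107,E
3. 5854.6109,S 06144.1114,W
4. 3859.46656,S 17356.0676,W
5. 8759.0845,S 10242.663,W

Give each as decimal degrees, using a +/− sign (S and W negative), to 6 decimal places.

Point 1:
  Lat: degrees = first 2 digits = 74, minutes = 17.0872; 74 + 17.0872/60 = 74.2847867
  S → negative
  λ: degrees = first 3 digits = 0, minutes = 7.986; 0 + 7.986/60 = 0.1331000
  E → positive
Point 2:
  φ: degrees = first 2 digits = 88, minutes = 47.55783; 88 + 47.55783/60 = 88.7926305
  hemisphere S, so the sign is −
  λ: split at 3 digits → 046° and 37.6107′; 46 + 37.6107/60 = 46.6268450
  E ⇒ keep positive
Point 3:
  Lat: degrees = first 2 digits = 58, minutes = 54.6109; 58 + 54.6109/60 = 58.9101817
  S → negative
  Lon: degrees = first 3 digits = 61, minutes = 44.1114; 61 + 44.1114/60 = 61.7351900
  hemisphere W, so the sign is −
Point 4:
  φ: degrees = first 2 digits = 38, minutes = 59.46656; 38 + 59.46656/60 = 38.9911093
  hemisphere S, so the sign is −
  λ: degrees = first 3 digits = 173, minutes = 56.0676; 173 + 56.0676/60 = 173.9344600
  W → negative
Point 5:
  Latitude: degrees = first 2 digits = 87, minutes = 59.0845; 87 + 59.0845/60 = 87.9847417
  hemisphere S, so the sign is −
  λ: split at 3 digits → 102° and 42.663′; 102 + 42.663/60 = 102.7110500
  hemisphere W, so the sign is −

1. -74.284787, 0.133100
2. -88.792631, 46.626845
3. -58.910182, -61.735190
4. -38.991109, -173.934460
5. -87.984742, -102.711050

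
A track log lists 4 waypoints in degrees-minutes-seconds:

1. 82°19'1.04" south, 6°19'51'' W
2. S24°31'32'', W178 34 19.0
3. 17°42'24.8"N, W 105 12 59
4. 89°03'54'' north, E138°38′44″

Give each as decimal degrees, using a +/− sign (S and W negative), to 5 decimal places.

Point 1:
  Latitude: 82° + 19/60 + 1.04/3600 = 82 + 0.316667 + 0.000289 = 82.316956
  S → negative
  λ: 6° + 19/60 + 51/3600 = 6 + 0.316667 + 0.014167 = 6.330833
  W ⇒ negate
Point 2:
  Latitude: 31′ + 32″ = 31.53333′; 24 + 31.53333/60 = 24.525556
  hemisphere S, so the sign is −
  λ: 178° + 34/60 + 19/3600 = 178 + 0.566667 + 0.005278 = 178.571944
  W → negative
Point 3:
  φ: 17° + 42/60 + 24.8/3600 = 17 + 0.700000 + 0.006889 = 17.706889
  N → positive
  λ: 105 + 12/60 + 59/3600 = 105.216389
  W → negative
Point 4:
  φ: 3′ + 54″ = 3.90000′; 89 + 3.90000/60 = 89.065000
  N ⇒ keep positive
  Longitude: 38′ + 44″ = 38.73333′; 138 + 38.73333/60 = 138.645556
  E → positive

1. -82.31696, -6.33083
2. -24.52556, -178.57194
3. 17.70689, -105.21639
4. 89.06500, 138.64556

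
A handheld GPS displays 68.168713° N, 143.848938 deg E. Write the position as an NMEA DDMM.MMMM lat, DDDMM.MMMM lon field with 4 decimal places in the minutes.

6810.1228,N / 14350.9363,E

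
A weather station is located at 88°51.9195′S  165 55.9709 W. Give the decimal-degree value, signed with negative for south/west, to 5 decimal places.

Lat: 88 + 51.9195/60 = 88.865325
S ⇒ negate
λ: 55.9709′ = 0.932848°; total 165.932848
W → negative

-88.86533, -165.93285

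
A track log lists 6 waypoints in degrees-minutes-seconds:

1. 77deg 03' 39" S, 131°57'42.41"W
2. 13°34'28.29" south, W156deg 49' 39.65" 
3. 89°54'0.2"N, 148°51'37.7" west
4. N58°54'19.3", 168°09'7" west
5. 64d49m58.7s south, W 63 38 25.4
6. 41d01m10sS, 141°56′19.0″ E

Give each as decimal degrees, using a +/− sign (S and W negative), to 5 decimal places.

1. -77.06083, -131.96178
2. -13.57453, -156.82768
3. 89.90006, -148.86047
4. 58.90536, -168.15194
5. -64.83297, -63.64039
6. -41.01944, 141.93861

Point 1:
  φ: 3′ + 39″ = 3.65000′; 77 + 3.65000/60 = 77.060833
  S → negative
  λ: 131° + 57/60 + 42.41/3600 = 131 + 0.950000 + 0.011781 = 131.961781
  W ⇒ negate
Point 2:
  Latitude: 13 + 34/60 + 28.29/3600 = 13.574525
  S ⇒ negate
  λ: 156° + 49/60 + 39.65/3600 = 156 + 0.816667 + 0.011014 = 156.827681
  W ⇒ negate
Point 3:
  Lat: 54′ + 0.2″ = 54.00333′; 89 + 54.00333/60 = 89.900056
  N ⇒ keep positive
  Longitude: 51′ + 37.7″ = 51.62833′; 148 + 51.62833/60 = 148.860472
  hemisphere W, so the sign is −
Point 4:
  Lat: 58° + 54/60 + 19.3/3600 = 58 + 0.900000 + 0.005361 = 58.905361
  N ⇒ keep positive
  Lon: 9′ + 7″ = 9.11667′; 168 + 9.11667/60 = 168.151944
  W ⇒ negate
Point 5:
  Latitude: 64 + 49/60 + 58.7/3600 = 64.832972
  S ⇒ negate
  λ: 63° + 38/60 + 25.4/3600 = 63 + 0.633333 + 0.007056 = 63.640389
  W → negative
Point 6:
  φ: 41° + 1/60 + 10/3600 = 41 + 0.016667 + 0.002778 = 41.019444
  hemisphere S, so the sign is −
  Lon: 56′ + 19″ = 56.31667′; 141 + 56.31667/60 = 141.938611
  E → positive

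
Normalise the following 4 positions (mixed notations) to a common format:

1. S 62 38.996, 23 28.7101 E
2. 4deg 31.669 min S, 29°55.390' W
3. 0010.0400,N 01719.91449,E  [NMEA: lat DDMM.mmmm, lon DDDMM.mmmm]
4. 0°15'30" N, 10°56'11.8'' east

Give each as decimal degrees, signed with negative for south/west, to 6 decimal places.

1. -62.649933, 23.478502
2. -4.527817, -29.923167
3. 0.167333, 17.331908
4. 0.258333, 10.936611

Point 1:
  Latitude: 38.996′ = 0.649933°; total 62.6499333
  hemisphere S, so the sign is −
  Longitude: 23 + 28.7101/60 = 23.4785017
  E ⇒ keep positive
Point 2:
  φ: 31.669′ = 0.527817°; total 4.5278167
  S → negative
  λ: 29 + 55.39/60 = 29.9231667
  hemisphere W, so the sign is −
Point 3:
  Lat: degrees = first 2 digits = 0, minutes = 10.04; 0 + 10.04/60 = 0.1673333
  N ⇒ keep positive
  Longitude: degrees = first 3 digits = 17, minutes = 19.91449; 17 + 19.91449/60 = 17.3319082
  E ⇒ keep positive
Point 4:
  Lat: 0 + 15/60 + 30/3600 = 0.2583333
  N → positive
  Longitude: 10 + 56/60 + 11.8/3600 = 10.9366111
  E → positive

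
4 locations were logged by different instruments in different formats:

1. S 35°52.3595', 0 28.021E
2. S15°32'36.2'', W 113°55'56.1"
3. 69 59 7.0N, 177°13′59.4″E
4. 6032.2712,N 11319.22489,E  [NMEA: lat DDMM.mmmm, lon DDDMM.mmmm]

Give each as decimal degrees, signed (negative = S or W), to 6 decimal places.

Point 1:
  φ: 35 + 52.3595/60 = 35.8726583
  hemisphere S, so the sign is −
  Lon: 28.021′ = 0.467017°; total 0.4670167
  E → positive
Point 2:
  φ: 32′ + 36.2″ = 32.60333′; 15 + 32.60333/60 = 15.5433889
  S → negative
  Lon: 113 + 55/60 + 56.1/3600 = 113.9322500
  hemisphere W, so the sign is −
Point 3:
  φ: 59′ + 7″ = 59.11667′; 69 + 59.11667/60 = 69.9852778
  N → positive
  Longitude: 177 + 13/60 + 59.4/3600 = 177.2331667
  E ⇒ keep positive
Point 4:
  φ: degrees = first 2 digits = 60, minutes = 32.2712; 60 + 32.2712/60 = 60.5378533
  N → positive
  λ: degrees = first 3 digits = 113, minutes = 19.22489; 113 + 19.22489/60 = 113.3204148
  E ⇒ keep positive

1. -35.872658, 0.467017
2. -15.543389, -113.932250
3. 69.985278, 177.233167
4. 60.537853, 113.320415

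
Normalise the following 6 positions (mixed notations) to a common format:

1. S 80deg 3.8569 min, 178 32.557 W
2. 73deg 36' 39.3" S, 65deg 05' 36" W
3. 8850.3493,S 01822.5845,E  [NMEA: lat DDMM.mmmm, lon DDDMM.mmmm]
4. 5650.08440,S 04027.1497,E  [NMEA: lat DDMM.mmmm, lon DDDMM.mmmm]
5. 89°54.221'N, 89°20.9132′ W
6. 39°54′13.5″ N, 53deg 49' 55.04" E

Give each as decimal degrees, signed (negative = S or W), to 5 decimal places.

Point 1:
  φ: 3.8569′ = 0.064282°; total 80.064282
  hemisphere S, so the sign is −
  Lon: 178 + 32.557/60 = 178.542617
  W ⇒ negate
Point 2:
  Lat: 73° + 36/60 + 39.3/3600 = 73 + 0.600000 + 0.010917 = 73.610917
  hemisphere S, so the sign is −
  Lon: 65 + 5/60 + 36/3600 = 65.093333
  hemisphere W, so the sign is −
Point 3:
  Lat: split at 2 digits → 88° and 50.3493′; 88 + 50.3493/60 = 88.839155
  S → negative
  λ: degrees = first 3 digits = 18, minutes = 22.5845; 18 + 22.5845/60 = 18.376408
  E ⇒ keep positive
Point 4:
  Latitude: split at 2 digits → 56° and 50.0844′; 56 + 50.0844/60 = 56.834740
  hemisphere S, so the sign is −
  Longitude: split at 3 digits → 040° and 27.1497′; 40 + 27.1497/60 = 40.452495
  E → positive
Point 5:
  Latitude: 54.221′ = 0.903683°; total 89.903683
  N ⇒ keep positive
  λ: 20.9132′ = 0.348553°; total 89.348553
  hemisphere W, so the sign is −
Point 6:
  Latitude: 39° + 54/60 + 13.5/3600 = 39 + 0.900000 + 0.003750 = 39.903750
  N ⇒ keep positive
  Longitude: 49′ + 55.04″ = 49.91733′; 53 + 49.91733/60 = 53.831956
  E ⇒ keep positive

1. -80.06428, -178.54262
2. -73.61092, -65.09333
3. -88.83916, 18.37641
4. -56.83474, 40.45250
5. 89.90368, -89.34855
6. 39.90375, 53.83196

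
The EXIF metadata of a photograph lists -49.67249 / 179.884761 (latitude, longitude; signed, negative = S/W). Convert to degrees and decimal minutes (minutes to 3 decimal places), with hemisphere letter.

Latitude is negative → S; |value| = 49.672490
Lat: 49° + 0.672490 × 60 = 49° 40.34940′
Longitude: 179° + 0.884761 × 60 = 179° 53.08566′

49° 40.349′ S, 179° 53.086′ E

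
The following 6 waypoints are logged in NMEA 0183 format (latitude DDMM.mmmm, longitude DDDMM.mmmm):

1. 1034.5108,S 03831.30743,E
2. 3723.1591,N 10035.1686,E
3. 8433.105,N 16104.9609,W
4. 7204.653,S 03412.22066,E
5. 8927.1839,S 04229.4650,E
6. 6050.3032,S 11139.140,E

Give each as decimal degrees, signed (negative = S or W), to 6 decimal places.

Point 1:
  Lat: split at 2 digits → 10° and 34.5108′; 10 + 34.5108/60 = 10.5751800
  S → negative
  Lon: degrees = first 3 digits = 38, minutes = 31.30743; 38 + 31.30743/60 = 38.5217905
  E ⇒ keep positive
Point 2:
  Lat: split at 2 digits → 37° and 23.1591′; 37 + 23.1591/60 = 37.3859850
  N → positive
  λ: split at 3 digits → 100° and 35.1686′; 100 + 35.1686/60 = 100.5861433
  E → positive
Point 3:
  Latitude: degrees = first 2 digits = 84, minutes = 33.105; 84 + 33.105/60 = 84.5517500
  N → positive
  Lon: split at 3 digits → 161° and 4.9609′; 161 + 4.9609/60 = 161.0826817
  hemisphere W, so the sign is −
Point 4:
  φ: degrees = first 2 digits = 72, minutes = 4.653; 72 + 4.653/60 = 72.0775500
  S → negative
  Longitude: degrees = first 3 digits = 34, minutes = 12.22066; 34 + 12.22066/60 = 34.2036777
  E → positive
Point 5:
  φ: split at 2 digits → 89° and 27.1839′; 89 + 27.1839/60 = 89.4530650
  S → negative
  λ: degrees = first 3 digits = 42, minutes = 29.465; 42 + 29.465/60 = 42.4910833
  E ⇒ keep positive
Point 6:
  φ: split at 2 digits → 60° and 50.3032′; 60 + 50.3032/60 = 60.8383867
  S ⇒ negate
  Longitude: split at 3 digits → 111° and 39.14′; 111 + 39.14/60 = 111.6523333
  E ⇒ keep positive

1. -10.575180, 38.521791
2. 37.385985, 100.586143
3. 84.551750, -161.082682
4. -72.077550, 34.203678
5. -89.453065, 42.491083
6. -60.838387, 111.652333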